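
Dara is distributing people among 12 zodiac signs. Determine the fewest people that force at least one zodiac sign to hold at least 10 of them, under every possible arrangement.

109

With 108 people one could put exactly 9 in each of the 12 zodiac signs, and no zodiac sign would reach 10.
By pigeonhole, one more person must land in a zodiac sign that already has 9, giving it 10.
So 12 × 9 + 1 = 109 people are required.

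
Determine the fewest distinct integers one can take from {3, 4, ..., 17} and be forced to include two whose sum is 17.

A set avoiding the sum 17 can contain at most one of each pair {x, 17−x}, plus the 3 elements whose complement lies outside the range.
The integers 9, …, 17 (9 of them) are such a set: any two sum to at least 9+10 = 19 > 17.
Pigeonhole: any 10th integer completes one of the 6 pairs, so 10 choices force a sum of 17.

10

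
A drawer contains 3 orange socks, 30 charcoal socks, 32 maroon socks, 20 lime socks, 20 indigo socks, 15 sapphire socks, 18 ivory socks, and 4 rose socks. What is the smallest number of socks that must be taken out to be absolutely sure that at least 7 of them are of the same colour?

44

An adversary could hand out at most 6 socks per colour (orange, rose run out sooner): 3 + 6 + 6 + 6 + 6 + 6 + 6 + 4 = 43 socks and still no colour has 7.
One more sock lands in a colour already at 6, so 44 draws are enough and 43 are not.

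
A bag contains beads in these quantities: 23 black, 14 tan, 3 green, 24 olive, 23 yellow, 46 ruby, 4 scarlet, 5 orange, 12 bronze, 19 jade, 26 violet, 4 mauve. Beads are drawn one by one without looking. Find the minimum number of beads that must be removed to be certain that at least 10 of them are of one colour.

89

Pigeonhole: put each drawn bead into a box by colour. The largest draw with every box below 10 takes min(count, 9) from each colour; colours with fewer than 9 contribute all they have.
Σ min(cᵢ, 9) = 9 + 9 + 3 + 9 + 9 + 9 + 4 + 5 + 9 + 9 + 9 + 4 = 88.
Draw number 88 + 1 = 89 must push one box to 10.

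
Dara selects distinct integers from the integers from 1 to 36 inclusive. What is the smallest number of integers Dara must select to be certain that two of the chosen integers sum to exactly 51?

26

Group the elements by complementary pair {x, 51−x}: {15,36}, {16,35}, {17,34}, …, giving 11 two-element pairs and 14 integers whose partner 51−x falls outside [1,36].
Pigeonhole: treating each of those 25 groups as a pigeonhole, one can pick one integer per group — 25 integers — with no two summing to 51.
The 26th integer lands in an occupied pair, forcing a sum of 51.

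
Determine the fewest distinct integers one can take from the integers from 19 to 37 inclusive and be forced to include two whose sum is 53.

12

A set avoiding the sum 53 can contain at most one of each pair {x, 53−x}, plus the 3 elements whose complement lies outside the range.
The integers 27, …, 37 (11 of them) are such a set: any two sum to at least 27+28 = 55 > 53.
Any 12th integer completes one of the 8 pairs, so 12 choices force a sum of 53.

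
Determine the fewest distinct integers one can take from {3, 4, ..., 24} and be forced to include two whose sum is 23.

14

Group the elements by complementary pair {x, 23−x}: {3,20}, {4,19}, {5,18}, …, giving 9 two-element pairs and 4 integers whose partner 23−x falls outside [3,24].
Treating each of those 13 groups as a pigeonhole, one can pick one integer per group — 13 integers — with no two summing to 23.
The 14th integer lands in an occupied pair, forcing a sum of 23.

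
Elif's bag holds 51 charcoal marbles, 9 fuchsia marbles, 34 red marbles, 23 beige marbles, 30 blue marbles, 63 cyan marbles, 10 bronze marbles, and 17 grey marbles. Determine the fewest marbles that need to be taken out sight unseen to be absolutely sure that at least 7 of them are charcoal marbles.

In the worst case for collecting charcoal marbles, every non-charcoal marble comes out first.
There are 9 + 34 + 23 + 30 + 63 + 10 + 17 = 186 non-charcoal marbles altogether.
After those, each further marble must be charcoal, so 186 + 7 = 193 draws guarantee 7 charcoal marbles.

193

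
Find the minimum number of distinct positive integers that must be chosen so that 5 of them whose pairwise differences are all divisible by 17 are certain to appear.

Integers whose pairwise differences are multiples of 17 are exactly those sharing a remainder mod 17. By the pigeonhole principle, the 17 residue classes mod 17 are the pigeonholes.
With 68 integers one could put 4 in each residue class and have no class reach 5.
The 69th integer pushes some class to 5, so 17·4 + 1 = 69.

69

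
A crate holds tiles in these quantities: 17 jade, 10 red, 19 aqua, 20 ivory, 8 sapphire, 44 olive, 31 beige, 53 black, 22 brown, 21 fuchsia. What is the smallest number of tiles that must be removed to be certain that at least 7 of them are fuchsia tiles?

231

In the worst case for collecting fuchsia tiles, every non-fuchsia tile comes out first.
There are 17 + 10 + 19 + 20 + 8 + 44 + 31 + 53 + 22 = 224 non-fuchsia tiles altogether.
After those, each further tile must be fuchsia, so 224 + 7 = 231 draws guarantee 7 fuchsia tiles.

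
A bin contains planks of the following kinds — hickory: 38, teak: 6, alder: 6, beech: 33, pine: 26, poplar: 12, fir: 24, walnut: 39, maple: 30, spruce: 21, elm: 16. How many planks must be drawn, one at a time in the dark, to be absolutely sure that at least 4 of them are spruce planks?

In the worst case for collecting spruce planks, every non-spruce plank comes out first.
There are 38 + 6 + 6 + 33 + 26 + 12 + 24 + 39 + 30 + 16 = 230 non-spruce planks altogether.
After those, each further plank must be spruce, so 230 + 4 = 234 draws guarantee 4 spruce planks.

234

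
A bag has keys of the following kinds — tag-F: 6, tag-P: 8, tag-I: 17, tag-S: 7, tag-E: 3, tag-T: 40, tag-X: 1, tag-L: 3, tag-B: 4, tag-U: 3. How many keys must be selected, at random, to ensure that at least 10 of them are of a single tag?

54

An adversary could hand out at most 9 keys per tag (8 tags run out sooner): 6 + 8 + 9 + 7 + 3 + 9 + 1 + 3 + 4 + 3 = 53 keys and still no tag has 10.
One more key lands in a tag already at 9, so 54 draws are enough and 53 are not.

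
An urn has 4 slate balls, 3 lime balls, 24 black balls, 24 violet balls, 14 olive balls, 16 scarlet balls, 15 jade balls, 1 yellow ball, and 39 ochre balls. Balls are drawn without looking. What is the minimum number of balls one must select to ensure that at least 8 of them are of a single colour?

51

Pigeonhole: the 9 colours are the holes; the balls drawn are the pigeons.
To avoid 8 of any one colour, the worst case takes at most 7 of each colour, or every ball of a colour that has fewer than 7.
That gives 4 + 3 + 7 + 7 + 7 + 7 + 7 + 1 + 7 = 50 balls with no colour reaching 8.
The next ball forces some colour to 8, so 50 + 1 = 51.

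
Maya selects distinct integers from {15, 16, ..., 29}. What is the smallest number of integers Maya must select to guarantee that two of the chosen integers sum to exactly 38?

Group the elements by complementary pair {x, 38−x}: {15,23}, {16,22}, {17,21}, …, giving 4 two-element pairs, the single value 19 (it cannot pair with itself since the integers are distinct), and 6 integers whose partner 38−x falls outside [15,29].
Pigeonhole: treating each of those 11 groups as a pigeonhole, one can pick one integer per group — 11 integers — with no two summing to 38.
The 12th integer lands in an occupied pair, forcing a sum of 38.

12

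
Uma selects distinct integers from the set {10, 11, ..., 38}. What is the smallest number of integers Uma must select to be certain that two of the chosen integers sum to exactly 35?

22

Group the elements by complementary pair {x, 35−x}: {10,25}, {11,24}, {12,23}, …, giving 8 two-element pairs and 13 integers whose partner 35−x falls outside [10,38].
Treating each of those 21 groups as a pigeonhole, one can pick one integer per group — 21 integers — with no two summing to 35.
The 22nd integer lands in an occupied pair, forcing a sum of 35.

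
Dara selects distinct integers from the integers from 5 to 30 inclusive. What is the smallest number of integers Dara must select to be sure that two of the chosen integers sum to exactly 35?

A set avoiding the sum 35 can contain at most one of each pair {x, 35−x}.
The integers 18, …, 30 (13 of them) are such a set: any two sum to at least 18+19 = 37 > 35.
By the pigeonhole principle, any 14th integer completes one of the 13 pairs, so 14 choices force a sum of 35.

14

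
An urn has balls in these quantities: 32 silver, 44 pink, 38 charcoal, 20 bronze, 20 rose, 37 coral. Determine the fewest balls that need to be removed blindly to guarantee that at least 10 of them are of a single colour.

By the pigeonhole principle, the 6 colours are the holes; the balls drawn are the pigeons.
To avoid 10 of any one colour, the worst case takes at most 9 of each colour.
That gives 9 + 9 + 9 + 9 + 9 + 9 = 54 balls with no colour reaching 10.
The next ball forces some colour to 10, so 54 + 1 = 55.

55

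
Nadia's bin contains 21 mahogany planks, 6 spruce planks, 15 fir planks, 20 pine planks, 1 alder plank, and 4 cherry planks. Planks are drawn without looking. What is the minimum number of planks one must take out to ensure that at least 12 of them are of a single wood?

45

Put each drawn plank into a box by wood. The largest draw with every box below 12 takes min(count, 11) from each wood; woods with fewer than 11 contribute all they have.
Σ min(cᵢ, 11) = 11 + 6 + 11 + 11 + 1 + 4 = 44.
Draw number 44 + 1 = 45 must push one box to 12.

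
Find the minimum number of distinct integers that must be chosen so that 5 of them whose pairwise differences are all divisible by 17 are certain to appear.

69

Integers whose pairwise differences are multiples of 17 are exactly those sharing a remainder mod 17. The 17 residue classes mod 17 are the pigeonholes.
With 68 integers one could put 4 in each residue class and have no class reach 5.
The 69th integer pushes some class to 5, so 17·4 + 1 = 69.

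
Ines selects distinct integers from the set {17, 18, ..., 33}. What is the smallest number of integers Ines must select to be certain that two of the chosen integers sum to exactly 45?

12

Two chosen integers sum to 45 exactly when both halves of some pair {x, 45−x} with 17 ≤ x ≤ 45−x ≤ 28 are chosen — 6 such pairs.
The remaining 5 elements (those with no distinct partner in range) can never complete a 45-sum, so the worst case takes all of them and one from each pair: 5 + 6 = 11.
The 12th integer has to be the second member of some pair, so 11 + 1 = 12.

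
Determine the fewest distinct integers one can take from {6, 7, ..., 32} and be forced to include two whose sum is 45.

Group the elements by complementary pair {x, 45−x}: {13,32}, {14,31}, {15,30}, …, giving 10 two-element pairs and 7 integers whose partner 45−x falls outside [6,32].
Treating each of those 17 groups as a pigeonhole, one can pick one integer per group — 17 integers — with no two summing to 45.
The 18th integer lands in an occupied pair, forcing a sum of 45.

18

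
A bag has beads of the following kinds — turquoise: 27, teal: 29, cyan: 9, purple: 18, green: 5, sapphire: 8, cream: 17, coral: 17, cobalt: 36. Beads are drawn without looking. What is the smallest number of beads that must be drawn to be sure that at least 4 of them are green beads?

165

In the worst case for collecting green beads, every non-green bead comes out first.
There are 27 + 29 + 9 + 18 + 8 + 17 + 17 + 36 = 161 non-green beads altogether.
After those, each further bead must be green, so 161 + 4 = 165 draws guarantee 4 green beads.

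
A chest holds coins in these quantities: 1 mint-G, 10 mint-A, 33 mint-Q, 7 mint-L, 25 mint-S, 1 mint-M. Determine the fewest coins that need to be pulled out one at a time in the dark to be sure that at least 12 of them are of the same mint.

42

Put each drawn coin into a box by mint. The largest draw with every box below 12 takes min(count, 11) from each mint; mints with fewer than 11 contribute all they have.
Σ min(cᵢ, 11) = 1 + 10 + 11 + 7 + 11 + 1 = 41.
Draw number 41 + 1 = 42 must push one box to 12.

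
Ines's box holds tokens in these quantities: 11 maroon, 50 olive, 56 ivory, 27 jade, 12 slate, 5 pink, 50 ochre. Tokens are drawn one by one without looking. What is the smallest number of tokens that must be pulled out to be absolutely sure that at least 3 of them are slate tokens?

In the worst case for collecting slate tokens, every non-slate token comes out first.
There are 11 + 50 + 56 + 27 + 5 + 50 = 199 non-slate tokens altogether.
After those, each further token must be slate, so 199 + 3 = 202 draws guarantee 3 slate tokens.

202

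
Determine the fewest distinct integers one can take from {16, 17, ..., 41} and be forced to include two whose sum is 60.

16

A set avoiding the sum 60 can contain at most one of each pair {x, 60−x}, plus the 4 elements whose complement lies outside the range or equal to its own complement.
The integers 16, …, 30 (15 of them) are such a set: any two sum to at least 16+17 = 33 and at most 29+30 = 59 < 60.
By pigeonhole, any 16th integer completes one of the 11 pairs, so 16 choices force a sum of 60.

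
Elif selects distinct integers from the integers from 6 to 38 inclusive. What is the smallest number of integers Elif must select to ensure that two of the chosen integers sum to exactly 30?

25

Two chosen integers sum to 30 exactly when both halves of some pair {x, 30−x} with 6 ≤ x ≤ 30−x ≤ 24 are chosen — 9 such pairs.
The remaining 15 elements (those with no distinct partner in range) can never complete a 30-sum, so the worst case takes all of them and one from each pair: 15 + 9 = 24.
By pigeonhole, the 25th integer has to be the second member of some pair, so 24 + 1 = 25.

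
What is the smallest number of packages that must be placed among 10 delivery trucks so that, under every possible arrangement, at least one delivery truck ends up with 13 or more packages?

With 120 packages one could put exactly 12 in each of the 10 delivery trucks, and no delivery truck would reach 13.
One more package must land in a delivery truck that already has 12, giving it 13.
So 10 × 12 + 1 = 121 packages are required.

121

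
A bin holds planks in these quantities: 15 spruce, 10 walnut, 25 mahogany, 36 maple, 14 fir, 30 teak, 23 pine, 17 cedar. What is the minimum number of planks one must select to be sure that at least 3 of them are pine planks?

In the worst case for collecting pine planks, every non-pine plank comes out first.
There are 15 + 10 + 25 + 36 + 14 + 30 + 17 = 147 non-pine planks altogether.
After those, each further plank must be pine, so 147 + 3 = 150 draws guarantee 3 pine planks.

150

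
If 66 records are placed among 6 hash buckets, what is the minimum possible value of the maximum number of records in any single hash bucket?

The 6 hash buckets are the holes and the 66 records are the pigeons.
If every hash bucket held at most 10 records, the total would be at most 6 × 10 = 60, which is less than 66.
So some hash bucket holds at least ⌈66/6⌉ = 11 records.

11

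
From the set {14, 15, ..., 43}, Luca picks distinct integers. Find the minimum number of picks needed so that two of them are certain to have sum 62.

A set avoiding the sum 62 can contain at most one of each pair {x, 62−x}, plus the 6 elements whose complement lies outside the range or equal to its own complement.
The integers 14, …, 31 (18 of them) are such a set: any two sum to at least 14+15 = 29 and at most 30+31 = 61 < 62.
By pigeonhole, any 19th integer completes one of the 12 pairs, so 19 choices force a sum of 62.

19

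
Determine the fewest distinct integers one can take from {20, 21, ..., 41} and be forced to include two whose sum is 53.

16

Two chosen integers sum to 53 exactly when both halves of some pair {x, 53−x} with 20 ≤ x ≤ 53−x ≤ 33 are chosen — 7 such pairs.
The remaining 8 elements (those with no distinct partner in range) can never complete a 53-sum, so the worst case takes all of them and one from each pair: 8 + 7 = 15.
The 16th integer has to be the second member of some pair, so 15 + 1 = 16.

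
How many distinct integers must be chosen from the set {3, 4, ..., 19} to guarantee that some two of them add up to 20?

Two chosen integers sum to 20 exactly when both halves of some pair {x, 20−x} with 3 ≤ x ≤ 20−x ≤ 17 are chosen — 7 such pairs.
The remaining 3 elements (those with no distinct partner in range) can never complete a 20-sum, so the worst case takes all of them and one from each pair: 3 + 7 = 10.
The 11th integer has to be the second member of some pair, so 10 + 1 = 11.

11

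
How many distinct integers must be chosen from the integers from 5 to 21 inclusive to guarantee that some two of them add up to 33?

Two chosen integers sum to 33 exactly when both halves of some pair {x, 33−x} with 12 ≤ x ≤ 33−x ≤ 21 are chosen — 5 such pairs.
The remaining 7 elements (those with no distinct partner in range) can never complete a 33-sum, so the worst case takes all of them and one from each pair: 7 + 5 = 12.
The 13th integer has to be the second member of some pair, so 12 + 1 = 13.

13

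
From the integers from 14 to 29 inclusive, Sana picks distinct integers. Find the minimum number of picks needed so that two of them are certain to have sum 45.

Two chosen integers sum to 45 exactly when both halves of some pair {x, 45−x} with 16 ≤ x ≤ 45−x ≤ 29 are chosen — 7 such pairs.
The remaining 2 elements (those with no distinct partner in range) can never complete a 45-sum, so the worst case takes all of them and one from each pair: 2 + 7 = 9.
The 10th integer has to be the second member of some pair, so 9 + 1 = 10.

10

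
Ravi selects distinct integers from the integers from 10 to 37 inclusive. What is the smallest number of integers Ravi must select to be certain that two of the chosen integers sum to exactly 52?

Group the elements by complementary pair {x, 52−x}: {15,37}, {16,36}, {17,35}, …, giving 11 two-element pairs, the single value 26 (it cannot pair with itself since the integers are distinct), and 5 integers whose partner 52−x falls outside [10,37].
Pigeonhole: treating each of those 17 groups as a pigeonhole, one can pick one integer per group — 17 integers — with no two summing to 52.
The 18th integer lands in an occupied pair, forcing a sum of 52.

18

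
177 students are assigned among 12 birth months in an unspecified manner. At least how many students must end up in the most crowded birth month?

By the pigeonhole principle, the 12 birth months are the holes and the 177 students are the pigeons.
If every birth month held at most 14 students, the total would be at most 12 × 14 = 168, which is less than 177.
So some birth month holds at least ⌈177/12⌉ = 15 students.

15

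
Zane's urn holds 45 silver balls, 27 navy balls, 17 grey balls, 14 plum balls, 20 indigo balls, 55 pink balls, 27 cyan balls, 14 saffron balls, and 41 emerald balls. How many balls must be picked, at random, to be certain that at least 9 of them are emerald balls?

228

In the worst case for collecting emerald balls, every non-emerald ball comes out first.
There are 45 + 27 + 17 + 14 + 20 + 55 + 27 + 14 = 219 non-emerald balls altogether.
After those, each further ball must be emerald, so 219 + 9 = 228 draws guarantee 9 emerald balls.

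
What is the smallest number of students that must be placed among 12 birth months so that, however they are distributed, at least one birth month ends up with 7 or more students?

73

With 72 students one could put exactly 6 in each of the 12 birth months, and no birth month would reach 7.
One more student must land in a birth month that already has 6, giving it 7.
So 12 × 6 + 1 = 73 students are required.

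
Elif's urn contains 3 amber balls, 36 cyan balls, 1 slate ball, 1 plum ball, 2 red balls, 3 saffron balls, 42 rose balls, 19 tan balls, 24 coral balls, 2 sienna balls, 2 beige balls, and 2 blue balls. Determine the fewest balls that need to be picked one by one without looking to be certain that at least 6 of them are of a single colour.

37

Pigeonhole: the 12 colours are the holes; the balls drawn are the pigeons.
To avoid 6 of any one colour, the worst case takes at most 5 of each colour, or every ball of a colour that has fewer than 5.
That gives 3 + 5 + 1 + 1 + 2 + 3 + 5 + 5 + 5 + 2 + 2 + 2 = 36 balls with no colour reaching 6.
The next ball forces some colour to 6, so 36 + 1 = 37.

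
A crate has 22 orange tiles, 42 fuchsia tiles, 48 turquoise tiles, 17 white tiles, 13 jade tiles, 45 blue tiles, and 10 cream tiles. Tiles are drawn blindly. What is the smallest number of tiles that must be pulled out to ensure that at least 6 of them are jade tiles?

190

In the worst case for collecting jade tiles, every non-jade tile comes out first.
There are 22 + 42 + 48 + 17 + 45 + 10 = 184 non-jade tiles altogether.
After those, each further tile must be jade, so 184 + 6 = 190 draws guarantee 6 jade tiles.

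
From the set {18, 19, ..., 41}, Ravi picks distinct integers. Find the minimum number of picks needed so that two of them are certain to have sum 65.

16

A set avoiding the sum 65 can contain at most one of each pair {x, 65−x}, plus the 6 elements whose complement lies outside the range.
The integers 18, …, 32 (15 of them) are such a set: any two sum to at least 18+19 = 37 and at most 31+32 = 63 < 65.
Any 16th integer completes one of the 9 pairs, so 16 choices force a sum of 65.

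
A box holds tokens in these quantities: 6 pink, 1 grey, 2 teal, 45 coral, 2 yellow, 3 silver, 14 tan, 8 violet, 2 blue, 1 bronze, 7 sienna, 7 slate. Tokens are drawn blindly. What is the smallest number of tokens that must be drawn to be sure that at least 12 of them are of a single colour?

62

An adversary could hand out at most 11 tokens per colour (10 colours run out sooner): 6 + 1 + 2 + 11 + 2 + 3 + 11 + 8 + 2 + 1 + 7 + 7 = 61 tokens and still no colour has 12.
One more token lands in a colour already at 11, so 62 draws are enough and 61 are not.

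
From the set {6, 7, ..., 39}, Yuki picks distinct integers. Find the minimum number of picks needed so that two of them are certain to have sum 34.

24

Group the elements by complementary pair {x, 34−x}: {6,28}, {7,27}, {8,26}, …, giving 11 two-element pairs; the single value 17 (it cannot pair with itself since the integers are distinct); and 11 integers whose partner 34−x falls outside [6,39].
Treating each of those 23 groups as a pigeonhole, one can pick one integer per group — 23 integers — with no two summing to 34.
The 24th integer lands in an occupied pair, forcing a sum of 34.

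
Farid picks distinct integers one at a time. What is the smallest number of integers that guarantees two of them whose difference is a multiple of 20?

Integers whose pairwise differences are multiples of 20 are exactly those sharing a remainder mod 20. The 20 residue classes mod 20 are the pigeonholes.
With 20 integers one could put 1 in each residue class and have no class reach 2.
The 21st integer pushes some class to 2, so 20·1 + 1 = 21.

21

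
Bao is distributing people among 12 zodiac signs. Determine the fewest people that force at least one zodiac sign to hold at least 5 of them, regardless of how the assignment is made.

49

With 48 people one could put exactly 4 in each of the 12 zodiac signs, and no zodiac sign would reach 5.
One more person must land in a zodiac sign that already has 4, giving it 5.
So 12 × 4 + 1 = 49 people are required.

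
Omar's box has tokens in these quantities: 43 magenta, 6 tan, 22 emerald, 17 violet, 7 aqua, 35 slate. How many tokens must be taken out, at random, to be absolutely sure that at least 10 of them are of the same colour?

An adversary could hand out at most 9 tokens per colour (tan, aqua run out sooner): 9 + 6 + 9 + 9 + 7 + 9 = 49 tokens and still no colour has 10.
By the pigeonhole principle, one more token lands in a colour already at 9, so 50 draws are enough and 49 are not.

50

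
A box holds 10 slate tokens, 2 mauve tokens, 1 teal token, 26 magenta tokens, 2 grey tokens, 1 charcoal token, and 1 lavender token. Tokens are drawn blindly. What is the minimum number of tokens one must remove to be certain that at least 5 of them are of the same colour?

16

Put each drawn token into a box by colour. The largest draw with every box below 5 takes min(count, 4) from each colour; colours with fewer than 4 contribute all they have.
Σ min(cᵢ, 4) = 4 + 2 + 1 + 4 + 2 + 1 + 1 = 15.
Draw number 15 + 1 = 16 must push one box to 5.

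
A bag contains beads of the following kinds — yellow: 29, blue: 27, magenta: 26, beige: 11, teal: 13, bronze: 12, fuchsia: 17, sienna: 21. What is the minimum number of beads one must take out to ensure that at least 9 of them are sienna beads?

144

In the worst case for collecting sienna beads, every non-sienna bead comes out first.
There are 29 + 27 + 26 + 11 + 13 + 12 + 17 = 135 non-sienna beads altogether.
After those, each further bead must be sienna, so 135 + 9 = 144 draws guarantee 9 sienna beads.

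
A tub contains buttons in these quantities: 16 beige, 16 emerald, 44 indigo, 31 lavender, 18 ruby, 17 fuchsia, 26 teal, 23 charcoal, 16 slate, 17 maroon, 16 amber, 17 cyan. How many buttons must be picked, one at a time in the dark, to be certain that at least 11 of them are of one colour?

121

By pigeonhole, put each drawn button into a box by colour. The largest draw with every box below 11 takes min(count, 10) from each colour.
Σ min(cᵢ, 10) = 10 + 10 + 10 + 10 + 10 + 10 + 10 + 10 + 10 + 10 + 10 + 10 = 120.
Draw number 120 + 1 = 121 must push one box to 11.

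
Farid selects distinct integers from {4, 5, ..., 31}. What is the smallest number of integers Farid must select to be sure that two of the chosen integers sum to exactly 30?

Two chosen integers sum to 30 exactly when both halves of some pair {x, 30−x} with 4 ≤ x ≤ 30−x ≤ 26 are chosen — 11 such pairs.
The remaining 6 elements (those with no distinct partner in range) can never complete a 30-sum, so the worst case takes all of them and one from each pair: 6 + 11 = 17.
By pigeonhole, the 18th integer has to be the second member of some pair, so 17 + 1 = 18.

18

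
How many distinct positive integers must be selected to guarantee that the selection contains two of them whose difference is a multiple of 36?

Integers whose pairwise differences are multiples of 36 are exactly those sharing a remainder mod 36. Pigeonhole: the 36 residue classes mod 36 are the pigeonholes.
With 36 integers one could put 1 in each residue class and have no class reach 2.
The 37th integer pushes some class to 2, so 36·1 + 1 = 37.

37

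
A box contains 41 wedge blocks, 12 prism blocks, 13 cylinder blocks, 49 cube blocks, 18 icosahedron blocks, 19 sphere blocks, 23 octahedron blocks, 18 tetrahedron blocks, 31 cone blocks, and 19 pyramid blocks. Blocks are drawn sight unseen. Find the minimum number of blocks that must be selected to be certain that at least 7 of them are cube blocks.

In the worst case for collecting cube blocks, every non-cube block comes out first.
There are 41 + 12 + 13 + 18 + 19 + 23 + 18 + 31 + 19 = 194 non-cube blocks altogether.
After those, each further block must be cube, so 194 + 7 = 201 draws guarantee 7 cube blocks.

201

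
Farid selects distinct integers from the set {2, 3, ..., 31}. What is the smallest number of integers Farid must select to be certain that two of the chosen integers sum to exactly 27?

19

A set avoiding the sum 27 can contain at most one of each pair {x, 27−x}, plus the 6 elements whose complement lies outside the range.
The integers 14, …, 31 (18 of them) are such a set: any two sum to at least 14+15 = 29 > 27.
Any 19th integer completes one of the 12 pairs, so 19 choices force a sum of 27.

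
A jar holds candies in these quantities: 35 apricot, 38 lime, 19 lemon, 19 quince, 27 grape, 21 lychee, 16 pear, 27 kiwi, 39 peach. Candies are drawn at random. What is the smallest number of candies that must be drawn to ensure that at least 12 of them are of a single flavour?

The 9 flavours are the holes; the candies drawn are the pigeons.
To avoid 12 of any one flavour, the worst case takes at most 11 of each flavour.
That gives 11 + 11 + 11 + 11 + 11 + 11 + 11 + 11 + 11 = 99 candies with no flavour reaching 12.
The next candy forces some flavour to 12, so 99 + 1 = 100.

100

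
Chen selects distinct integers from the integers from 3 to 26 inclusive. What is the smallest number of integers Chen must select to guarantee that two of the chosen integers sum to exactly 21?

17

Two chosen integers sum to 21 exactly when both halves of some pair {x, 21−x} with 3 ≤ x ≤ 21−x ≤ 18 are chosen — 8 such pairs.
The remaining 8 elements (those with no distinct partner in range) can never complete a 21-sum, so the worst case takes all of them and one from each pair: 8 + 8 = 16.
Pigeonhole: the 17th integer has to be the second member of some pair, so 16 + 1 = 17.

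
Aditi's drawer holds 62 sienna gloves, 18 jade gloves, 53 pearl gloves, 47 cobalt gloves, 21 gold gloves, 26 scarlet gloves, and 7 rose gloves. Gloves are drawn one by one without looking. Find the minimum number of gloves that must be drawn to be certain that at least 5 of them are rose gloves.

232

In the worst case for collecting rose gloves, every non-rose glove comes out first.
There are 62 + 18 + 53 + 47 + 21 + 26 = 227 non-rose gloves altogether.
After those, each further glove must be rose, so 227 + 5 = 232 draws guarantee 5 rose gloves.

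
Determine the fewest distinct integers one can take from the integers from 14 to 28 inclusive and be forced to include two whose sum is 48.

12

A set avoiding the sum 48 can contain at most one of each pair {x, 48−x}, plus the 7 elements whose complement lies outside the range or equal to its own complement.
The integers 14, …, 24 (11 of them) are such a set: any two sum to at least 14+15 = 29 and at most 23+24 = 47 < 48.
By the pigeonhole principle, any 12th integer completes one of the 4 pairs, so 12 choices force a sum of 48.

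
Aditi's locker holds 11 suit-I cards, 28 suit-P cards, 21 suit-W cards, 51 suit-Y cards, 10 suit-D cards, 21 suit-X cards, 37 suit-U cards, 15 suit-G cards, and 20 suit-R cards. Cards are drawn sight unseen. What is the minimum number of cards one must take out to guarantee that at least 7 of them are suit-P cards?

In the worst case for collecting suit-P cards, every non-suit-P card comes out first.
There are 11 + 21 + 51 + 10 + 21 + 37 + 15 + 20 = 186 non-suit-P cards altogether.
After those, each further card must be suit-P, so 186 + 7 = 193 draws guarantee 7 suit-P cards.

193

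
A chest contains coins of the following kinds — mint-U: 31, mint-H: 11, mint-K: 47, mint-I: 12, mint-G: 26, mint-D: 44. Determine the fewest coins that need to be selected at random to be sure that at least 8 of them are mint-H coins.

In the worst case for collecting mint-H coins, every non-mint-H coin comes out first.
There are 31 + 47 + 12 + 26 + 44 = 160 non-mint-H coins altogether.
After those, each further coin must be mint-H, so 160 + 8 = 168 draws guarantee 8 mint-H coins.

168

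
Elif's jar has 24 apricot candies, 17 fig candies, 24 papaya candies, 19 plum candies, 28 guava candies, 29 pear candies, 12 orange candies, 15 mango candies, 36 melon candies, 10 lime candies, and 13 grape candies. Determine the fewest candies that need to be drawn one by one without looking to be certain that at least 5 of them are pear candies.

203

In the worst case for collecting pear candies, every non-pear candy comes out first.
There are 24 + 17 + 24 + 19 + 28 + 12 + 15 + 36 + 10 + 13 = 198 non-pear candies altogether.
After those, each further candy must be pear, so 198 + 5 = 203 draws guarantee 5 pear candies.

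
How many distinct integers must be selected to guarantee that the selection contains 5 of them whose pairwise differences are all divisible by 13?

53

Integers whose pairwise differences are multiples of 13 are exactly those sharing a remainder mod 13. The 13 residue classes mod 13 are the pigeonholes.
With 52 integers one could put 4 in each residue class and have no class reach 5.
The 53rd integer pushes some class to 5, so 13·4 + 1 = 53.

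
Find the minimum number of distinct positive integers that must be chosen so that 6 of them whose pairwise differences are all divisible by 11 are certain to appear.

Integers whose pairwise differences are multiples of 11 are exactly those sharing a remainder mod 11. Pigeonhole: the 11 residue classes mod 11 are the pigeonholes.
With 55 integers one could put 5 in each residue class and have no class reach 6.
The 56th integer pushes some class to 6, so 11·5 + 1 = 56.

56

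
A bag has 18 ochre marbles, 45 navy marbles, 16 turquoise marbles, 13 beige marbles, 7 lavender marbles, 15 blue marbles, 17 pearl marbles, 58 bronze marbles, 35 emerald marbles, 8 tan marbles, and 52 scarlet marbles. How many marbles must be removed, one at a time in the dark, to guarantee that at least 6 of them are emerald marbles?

255

In the worst case for collecting emerald marbles, every non-emerald marble comes out first.
There are 18 + 45 + 16 + 13 + 7 + 15 + 17 + 58 + 8 + 52 = 249 non-emerald marbles altogether.
After those, each further marble must be emerald, so 249 + 6 = 255 draws guarantee 6 emerald marbles.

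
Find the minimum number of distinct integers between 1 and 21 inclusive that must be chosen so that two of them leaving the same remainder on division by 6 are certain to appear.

By the pigeonhole principle, the 6 residue classes mod 6 are the pigeonholes.
With 6 integers one could put 1 in each residue class and have no class reach 2.
The 7th integer pushes some class to 2, so 6·1 + 1 = 7.

7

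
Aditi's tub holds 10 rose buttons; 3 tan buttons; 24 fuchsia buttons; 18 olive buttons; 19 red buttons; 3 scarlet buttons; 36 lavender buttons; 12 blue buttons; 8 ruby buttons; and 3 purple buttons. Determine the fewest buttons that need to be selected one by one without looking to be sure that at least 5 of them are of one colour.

38

An adversary could hand out at most 4 buttons per colour (tan, scarlet, purple run out sooner): 4 + 3 + 4 + 4 + 4 + 3 + 4 + 4 + 4 + 3 = 37 buttons and still no colour has 5.
By pigeonhole, one more button lands in a colour already at 4, so 38 draws are enough and 37 are not.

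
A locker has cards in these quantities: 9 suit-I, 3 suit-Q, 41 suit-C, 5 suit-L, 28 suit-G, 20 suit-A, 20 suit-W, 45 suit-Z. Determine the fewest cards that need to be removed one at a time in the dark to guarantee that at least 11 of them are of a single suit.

An adversary could hand out at most 10 cards per suit (suit-I, suit-Q, suit-L run out sooner): 9 + 3 + 10 + 5 + 10 + 10 + 10 + 10 = 67 cards and still no suit has 11.
One more card lands in a suit already at 10, so 68 draws are enough and 67 are not.

68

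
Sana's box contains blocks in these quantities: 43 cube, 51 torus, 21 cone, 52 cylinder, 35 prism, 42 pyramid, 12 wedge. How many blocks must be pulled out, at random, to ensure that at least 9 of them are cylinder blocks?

213

In the worst case for collecting cylinder blocks, every non-cylinder block comes out first.
There are 43 + 51 + 21 + 35 + 42 + 12 = 204 non-cylinder blocks altogether.
After those, each further block must be cylinder, so 204 + 9 = 213 draws guarantee 9 cylinder blocks.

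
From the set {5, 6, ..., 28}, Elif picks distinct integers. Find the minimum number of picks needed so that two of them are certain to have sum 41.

Group the elements by complementary pair {x, 41−x}: {13,28}, {14,27}, {15,26}, …, giving 8 two-element pairs and 8 integers whose partner 41−x falls outside [5,28].
Treating each of those 16 groups as a pigeonhole, one can pick one integer per group — 16 integers — with no two summing to 41.
The 17th integer lands in an occupied pair, forcing a sum of 41.

17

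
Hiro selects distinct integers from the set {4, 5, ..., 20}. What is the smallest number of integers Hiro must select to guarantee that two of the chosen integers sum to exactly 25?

Group the elements by complementary pair {x, 25−x}: {5,20}, {6,19}, {7,18}, …, giving 8 two-element pairs and 1 integer whose partner 25−x falls outside [4,20].
By pigeonhole, treating each of those 9 groups as a pigeonhole, one can pick one integer per group — 9 integers — with no two summing to 25.
The 10th integer lands in an occupied pair, forcing a sum of 25.

10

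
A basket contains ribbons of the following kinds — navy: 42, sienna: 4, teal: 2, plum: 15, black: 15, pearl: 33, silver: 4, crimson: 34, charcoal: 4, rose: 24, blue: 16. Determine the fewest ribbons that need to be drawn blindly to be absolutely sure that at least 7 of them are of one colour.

57

By pigeonhole, the 11 colours are the holes; the ribbons drawn are the pigeons.
To avoid 7 of any one colour, the worst case takes at most 6 of each colour, or every ribbon of a colour that has fewer than 6.
That gives 6 + 4 + 2 + 6 + 6 + 6 + 4 + 6 + 4 + 6 + 6 = 56 ribbons with no colour reaching 7.
The next ribbon forces some colour to 7, so 56 + 1 = 57.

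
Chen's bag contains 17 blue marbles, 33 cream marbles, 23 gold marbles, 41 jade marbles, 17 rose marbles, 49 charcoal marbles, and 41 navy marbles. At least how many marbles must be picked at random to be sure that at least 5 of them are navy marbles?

In the worst case for collecting navy marbles, every non-navy marble comes out first.
There are 17 + 33 + 23 + 41 + 17 + 49 = 180 non-navy marbles altogether.
After those, each further marble must be navy, so 180 + 5 = 185 draws guarantee 5 navy marbles.

185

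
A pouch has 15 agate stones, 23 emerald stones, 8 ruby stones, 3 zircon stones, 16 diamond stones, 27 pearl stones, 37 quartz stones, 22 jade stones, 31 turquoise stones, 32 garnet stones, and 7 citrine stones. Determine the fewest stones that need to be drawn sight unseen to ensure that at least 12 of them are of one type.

By pigeonhole, the 11 types are the holes; the stones drawn are the pigeons.
To avoid 12 of any one type, the worst case takes at most 11 of each type, or every stone of a type that has fewer than 11.
That gives 11 + 11 + 8 + 3 + 11 + 11 + 11 + 11 + 11 + 11 + 7 = 106 stones with no type reaching 12.
The next stone forces some type to 12, so 106 + 1 = 107.

107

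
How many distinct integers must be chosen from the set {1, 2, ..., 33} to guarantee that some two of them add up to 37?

19

A set avoiding the sum 37 can contain at most one of each pair {x, 37−x}, plus the 3 elements whose complement lies outside the range.
The integers 1, …, 18 (18 of them) are such a set: any two sum to at least 1+2 = 3 and at most 17+18 = 35 < 37.
Pigeonhole: any 19th integer completes one of the 15 pairs, so 19 choices force a sum of 37.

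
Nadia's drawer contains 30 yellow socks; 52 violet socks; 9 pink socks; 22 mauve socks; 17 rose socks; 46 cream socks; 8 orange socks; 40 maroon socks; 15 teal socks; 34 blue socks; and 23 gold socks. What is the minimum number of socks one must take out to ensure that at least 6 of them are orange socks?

In the worst case for collecting orange socks, every non-orange sock comes out first.
There are 30 + 52 + 9 + 22 + 17 + 46 + 40 + 15 + 34 + 23 = 288 non-orange socks altogether.
After those, each further sock must be orange, so 288 + 6 = 294 draws guarantee 6 orange socks.

294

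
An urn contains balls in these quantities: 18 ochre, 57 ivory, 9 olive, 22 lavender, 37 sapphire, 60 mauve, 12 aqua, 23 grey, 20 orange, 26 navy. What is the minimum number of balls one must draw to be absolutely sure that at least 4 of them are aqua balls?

In the worst case for collecting aqua balls, every non-aqua ball comes out first.
There are 18 + 57 + 9 + 22 + 37 + 60 + 23 + 20 + 26 = 272 non-aqua balls altogether.
After those, each further ball must be aqua, so 272 + 4 = 276 draws guarantee 4 aqua balls.

276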